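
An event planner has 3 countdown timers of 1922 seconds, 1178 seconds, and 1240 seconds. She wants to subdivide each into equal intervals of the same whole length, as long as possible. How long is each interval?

62 seconds

The interval must divide each timer length; the longest such is the gcd.
1922 = 2 × 31^2
1178 = 2 × 19 × 31
1240 = 2^3 × 5 × 31
gcd(1922, 1178, 1240) = 2 × 31 = 62.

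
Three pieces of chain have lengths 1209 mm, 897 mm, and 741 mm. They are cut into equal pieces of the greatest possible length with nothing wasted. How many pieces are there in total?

Piece length = gcd(1209, 897, 741).
1209 = 3 × 13 × 31
897 = 3 × 13 × 23
741 = 3 × 13 × 19
gcd(1209, 897, 741) = 3 × 13 = 39.
Total pieces = 1209/39 + 897/39 + 741/39 = 31 + 23 + 19 = 73.

73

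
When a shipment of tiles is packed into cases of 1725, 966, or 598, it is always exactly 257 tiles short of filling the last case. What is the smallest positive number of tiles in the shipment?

313693

Being 257 short of a full case of size k means N ≡ −257 (mod k), i.e. N + 257 is a multiple of each size.
1725 = 3 × 5^2 × 23
966 = 2 × 3 × 7 × 23
598 = 2 × 13 × 23
LCM(1725, 966, 598) = 2 × 3 × 5^2 × 7 × 13 × 23 = 313950.
Smallest positive N is 313950 − 257 = 313693.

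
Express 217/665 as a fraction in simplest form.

217 = 7 × 31
665 = 5 × 7 × 19
gcd(217, 665) = 7.
Divide numerator and denominator by 7: 217/665 = 31/95.

31/95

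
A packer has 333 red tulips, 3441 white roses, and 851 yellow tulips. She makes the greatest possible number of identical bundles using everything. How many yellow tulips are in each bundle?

Number of bundles = gcd(333, 3441, 851).
333 = 3^2 × 37
3441 = 3 × 31 × 37
851 = 23 × 37
gcd(333, 3441, 851) = 37.
yellow tulips per bundle = 851 / 37 = 23.

23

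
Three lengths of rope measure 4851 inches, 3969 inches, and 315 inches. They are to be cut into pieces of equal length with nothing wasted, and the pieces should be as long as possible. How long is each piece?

63 inches

The greatest length dividing all of 4851, 3969, and 315 is their gcd.
4851 = 3^2 × 7^2 × 11
3969 = 3^4 × 7^2
315 = 3^2 × 5 × 7
gcd(4851, 3969, 315) = 3^2 × 7 = 63.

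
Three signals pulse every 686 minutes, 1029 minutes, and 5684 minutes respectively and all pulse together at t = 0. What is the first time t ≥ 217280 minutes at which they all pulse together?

Joint pulses occur at multiples of LCM(686, 1029, 5684).
686 = 2 × 7^3
1029 = 3 × 7^3
5684 = 2^2 × 7^2 × 29
LCM(686, 1029, 5684) = 2^2 × 3 × 7^3 × 29 = 119364.
Smallest multiple of 119364 that is ≥ 217280: ⌈217280/119364⌉ × 119364 = 2 × 119364 = 238728.

238728 minutes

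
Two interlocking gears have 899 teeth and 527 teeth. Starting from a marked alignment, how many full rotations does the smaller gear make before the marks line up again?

29 rotations

They are all back at their starting positions together after one LCM of the periods.
899 = 29 × 31
527 = 17 × 31
LCM(899, 527) = 17 × 29 × 31 = 15283.
Rotations for period 527: 15283 / 527 = 29.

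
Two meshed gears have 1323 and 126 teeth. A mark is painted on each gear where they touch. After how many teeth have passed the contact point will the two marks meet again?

We need the least common multiple of the intervals.
1323 = 3^3 × 7^2
126 = 2 × 3^2 × 7
LCM(1323, 126) = 2 × 3^3 × 7^2 = 2646.

2646 teeth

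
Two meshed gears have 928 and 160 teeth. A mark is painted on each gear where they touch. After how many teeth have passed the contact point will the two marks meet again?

4640 teeth

They coincide at every common multiple of the periods; the first is the LCM.
928 = 2^5 × 29
160 = 2^5 × 5
LCM(928, 160) = 2^5 × 5 × 29 = 4640.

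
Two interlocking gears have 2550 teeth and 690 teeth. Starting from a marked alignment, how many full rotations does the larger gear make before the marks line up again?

23 rotations

All finish a whole number of cycles simultaneously at t = LCM of the periods.
2550 = 2 × 3 × 5^2 × 17
690 = 2 × 3 × 5 × 23
LCM(2550, 690) = 2 × 3 × 5^2 × 17 × 23 = 58650.
Rotations for period 2550: 58650 / 2550 = 23.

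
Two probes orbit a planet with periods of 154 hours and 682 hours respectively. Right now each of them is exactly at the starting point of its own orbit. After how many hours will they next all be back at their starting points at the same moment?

4774 hours

The first simultaneous occurrence is after LCM of the individual periods.
154 = 2 × 7 × 11
682 = 2 × 11 × 31
LCM(154, 682) = 2 × 7 × 11 × 31 = 4774.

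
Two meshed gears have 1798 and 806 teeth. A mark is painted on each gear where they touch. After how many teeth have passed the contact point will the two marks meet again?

23374 teeth

The first simultaneous occurrence is after LCM of the individual periods.
1798 = 2 × 29 × 31
806 = 2 × 13 × 31
LCM(1798, 806) = 2 × 13 × 29 × 31 = 23374.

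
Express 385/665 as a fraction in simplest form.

11/19

385 = 5 × 7 × 11
665 = 5 × 7 × 19
gcd(385, 665) = 5 × 7 = 35.
Divide numerator and denominator by 35: 385/665 = 11/19.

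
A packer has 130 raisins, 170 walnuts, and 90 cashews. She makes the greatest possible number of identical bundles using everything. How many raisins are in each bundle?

13

Number of bundles = gcd(130, 170, 90).
130 = 2 × 5 × 13
170 = 2 × 5 × 17
90 = 2 × 3^2 × 5
gcd(130, 170, 90) = 2 × 5 = 10.
raisins per bundle = 130 / 10 = 13.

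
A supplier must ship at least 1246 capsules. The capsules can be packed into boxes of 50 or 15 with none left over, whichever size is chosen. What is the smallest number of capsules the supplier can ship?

1350

The number of capsules must be a common multiple of 50 and 15, so a multiple of their LCM.
50 = 2 × 5^2
15 = 3 × 5
LCM(50, 15) = 2 × 3 × 5^2 = 150.
Smallest multiple of 150 that is ≥ 1246: ⌈1246/150⌉ × 150 = 9 × 150 = 1350.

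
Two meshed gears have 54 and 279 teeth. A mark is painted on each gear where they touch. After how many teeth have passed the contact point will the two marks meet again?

1674 teeth

The first simultaneous occurrence is after LCM of the individual periods.
54 = 2 × 3^3
279 = 3^2 × 31
LCM(54, 279) = 2 × 3^3 × 31 = 1674.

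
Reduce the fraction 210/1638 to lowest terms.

5/39

210 = 2 × 3 × 5 × 7
1638 = 2 × 3^2 × 7 × 13
gcd(210, 1638) = 2 × 3 × 7 = 42.
Divide numerator and denominator by 42: 210/1638 = 5/39.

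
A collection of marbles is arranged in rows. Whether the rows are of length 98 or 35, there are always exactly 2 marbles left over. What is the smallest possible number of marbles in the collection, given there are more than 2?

492

N − 2 must be a common multiple of 98 and 35.
98 = 2 × 7^2
35 = 5 × 7
LCM(98, 35) = 2 × 5 × 7^2 = 490.
Smallest N > 2 is LCM + 2 = 490 + 2 = 492.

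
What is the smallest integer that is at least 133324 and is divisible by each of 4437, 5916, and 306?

The integer must be a common multiple of 4437, 5916, and 306, so a multiple of their LCM.
4437 = 3^2 × 17 × 29
5916 = 2^2 × 3 × 17 × 29
306 = 2 × 3^2 × 17
LCM(4437, 5916, 306) = 2^2 × 3^2 × 17 × 29 = 17748.
Smallest multiple of 17748 that is ≥ 133324: ⌈133324/17748⌉ × 17748 = 8 × 17748 = 141984.

141984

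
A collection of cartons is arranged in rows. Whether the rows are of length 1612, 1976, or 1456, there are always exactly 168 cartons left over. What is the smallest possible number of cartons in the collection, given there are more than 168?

857752

N − 168 must be a common multiple of 1612, 1976, and 1456.
1612 = 2^2 × 13 × 31
1976 = 2^3 × 13 × 19
1456 = 2^4 × 7 × 13
LCM(1612, 1976, 1456) = 2^4 × 7 × 13 × 19 × 31 = 857584.
Smallest N > 168 is LCM + 168 = 857584 + 168 = 857752.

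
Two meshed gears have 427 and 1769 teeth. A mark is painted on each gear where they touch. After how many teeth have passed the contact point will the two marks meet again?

12383 teeth

We need the least common multiple of the intervals.
427 = 7 × 61
1769 = 29 × 61
LCM(427, 1769) = 7 × 29 × 61 = 12383.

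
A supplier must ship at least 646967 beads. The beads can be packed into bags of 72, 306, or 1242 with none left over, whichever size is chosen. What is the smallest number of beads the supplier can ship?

The number of beads must be a common multiple of 72, 306, and 1242, so a multiple of their LCM.
72 = 2^3 × 3^2
306 = 2 × 3^2 × 17
1242 = 2 × 3^3 × 23
LCM(72, 306, 1242) = 2^3 × 3^3 × 17 × 23 = 84456.
Smallest multiple of 84456 that is ≥ 646967: ⌈646967/84456⌉ × 84456 = 8 × 84456 = 675648.

675648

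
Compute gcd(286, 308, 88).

286 = 2 × 11 × 13
308 = 2^2 × 7 × 11
88 = 2^3 × 11
gcd(286, 308, 88) = 2 × 11 = 22.

22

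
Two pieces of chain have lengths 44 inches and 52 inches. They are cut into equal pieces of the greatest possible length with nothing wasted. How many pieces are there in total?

24

Piece length = gcd(44, 52).
44 = 2^2 × 11
52 = 2^2 × 13
gcd(44, 52) = 2^2 = 4.
Total pieces = 44/4 + 52/4 = 11 + 13 = 24.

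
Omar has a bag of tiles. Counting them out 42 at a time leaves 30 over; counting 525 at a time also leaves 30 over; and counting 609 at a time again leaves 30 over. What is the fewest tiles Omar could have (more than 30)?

N − 30 must be a common multiple of 42, 525, and 609.
42 = 2 × 3 × 7
525 = 3 × 5^2 × 7
609 = 3 × 7 × 29
LCM(42, 525, 609) = 2 × 3 × 5^2 × 7 × 29 = 30450.
Smallest N > 30 is LCM + 30 = 30450 + 30 = 30480.

30480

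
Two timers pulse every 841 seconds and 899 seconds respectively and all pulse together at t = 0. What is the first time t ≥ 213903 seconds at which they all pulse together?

234639 seconds

Joint pulses occur at multiples of LCM(841, 899).
841 = 29^2
899 = 29 × 31
LCM(841, 899) = 29^2 × 31 = 26071.
Smallest multiple of 26071 that is ≥ 213903: ⌈213903/26071⌉ × 26071 = 9 × 26071 = 234639.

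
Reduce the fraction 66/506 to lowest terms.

66 = 2 × 3 × 11
506 = 2 × 11 × 23
gcd(66, 506) = 2 × 11 = 22.
Divide numerator and denominator by 22: 66/506 = 3/23.

3/23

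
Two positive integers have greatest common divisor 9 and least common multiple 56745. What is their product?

510705

For any two positive integers, gcd × lcm = product = 9 × 56745 = 510705.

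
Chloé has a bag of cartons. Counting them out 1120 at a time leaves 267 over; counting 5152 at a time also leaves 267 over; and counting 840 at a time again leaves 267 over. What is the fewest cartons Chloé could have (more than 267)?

N − 267 must be a common multiple of 1120, 5152, and 840.
1120 = 2^5 × 5 × 7
5152 = 2^5 × 7 × 23
840 = 2^3 × 3 × 5 × 7
LCM(1120, 5152, 840) = 2^5 × 3 × 5 × 7 × 23 = 77280.
Smallest N > 267 is LCM + 267 = 77280 + 267 = 77547.

77547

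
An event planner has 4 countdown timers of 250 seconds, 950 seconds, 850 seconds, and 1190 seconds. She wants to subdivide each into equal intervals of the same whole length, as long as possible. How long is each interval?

The interval must divide each timer length; the longest such is the gcd.
250 = 2 × 5^3
950 = 2 × 5^2 × 19
850 = 2 × 5^2 × 17
1190 = 2 × 5 × 7 × 17
gcd(250, 950, 850, 1190) = 2 × 5 = 10.

10 seconds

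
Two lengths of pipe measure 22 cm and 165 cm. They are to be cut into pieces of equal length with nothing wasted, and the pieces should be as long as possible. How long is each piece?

The greatest length dividing all of 22 and 165 is their gcd.
22 = 2 × 11
165 = 3 × 5 × 11
gcd(22, 165) = 11.

11 cm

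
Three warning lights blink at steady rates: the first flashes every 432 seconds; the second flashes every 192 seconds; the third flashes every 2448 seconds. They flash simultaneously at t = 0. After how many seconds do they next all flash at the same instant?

29376 seconds

The first simultaneous occurrence is after LCM of the individual periods.
432 = 2^4 × 3^3
192 = 2^6 × 3
2448 = 2^4 × 3^2 × 17
LCM(432, 192, 2448) = 2^6 × 3^3 × 17 = 29376.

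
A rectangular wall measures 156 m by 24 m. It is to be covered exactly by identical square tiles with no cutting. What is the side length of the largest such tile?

12 m

The tile side must divide both 156 and 24, so the largest is their gcd.
156 = 2^2 × 3 × 13
24 = 2^3 × 3
gcd(156, 24) = 2^2 × 3 = 12.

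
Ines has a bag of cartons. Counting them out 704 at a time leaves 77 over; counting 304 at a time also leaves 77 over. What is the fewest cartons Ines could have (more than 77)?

13453

N − 77 must be a common multiple of 704 and 304.
704 = 2^6 × 11
304 = 2^4 × 19
LCM(704, 304) = 2^6 × 11 × 19 = 13376.
Smallest N > 77 is LCM + 77 = 13376 + 77 = 13453.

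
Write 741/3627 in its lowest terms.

741 = 3 × 13 × 19
3627 = 3^2 × 13 × 31
gcd(741, 3627) = 3 × 13 = 39.
Divide numerator and denominator by 39: 741/3627 = 19/93.

19/93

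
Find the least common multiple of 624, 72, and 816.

31824

624 = 2^4 × 3 × 13
72 = 2^3 × 3^2
816 = 2^4 × 3 × 17
LCM(624, 72, 816) = 2^4 × 3^2 × 13 × 17 = 31824.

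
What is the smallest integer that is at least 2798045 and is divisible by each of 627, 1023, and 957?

2818365

The integer must be a common multiple of 627, 1023, and 957, so a multiple of their LCM.
627 = 3 × 11 × 19
1023 = 3 × 11 × 31
957 = 3 × 11 × 29
LCM(627, 1023, 957) = 3 × 11 × 19 × 29 × 31 = 563673.
Smallest multiple of 563673 that is ≥ 2798045: ⌈2798045/563673⌉ × 563673 = 5 × 563673 = 2818365.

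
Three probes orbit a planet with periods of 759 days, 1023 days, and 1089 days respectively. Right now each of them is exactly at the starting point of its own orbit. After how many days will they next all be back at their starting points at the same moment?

We need the least common multiple of the intervals.
759 = 3 × 11 × 23
1023 = 3 × 11 × 31
1089 = 3^2 × 11^2
LCM(759, 1023, 1089) = 3^2 × 11^2 × 23 × 31 = 776457.

776457 days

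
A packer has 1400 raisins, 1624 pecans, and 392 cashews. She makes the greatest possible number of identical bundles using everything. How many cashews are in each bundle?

Number of bundles = gcd(1400, 1624, 392).
1400 = 2^3 × 5^2 × 7
1624 = 2^3 × 7 × 29
392 = 2^3 × 7^2
gcd(1400, 1624, 392) = 2^3 × 7 = 56.
cashews per bundle = 392 / 56 = 7.

7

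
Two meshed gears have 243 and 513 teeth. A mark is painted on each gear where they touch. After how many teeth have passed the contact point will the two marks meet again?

We need the least common multiple of the intervals.
243 = 3^5
513 = 3^3 × 19
LCM(243, 513) = 3^5 × 19 = 4617.

4617 teeth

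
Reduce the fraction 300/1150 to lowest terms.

300 = 2^2 × 3 × 5^2
1150 = 2 × 5^2 × 23
gcd(300, 1150) = 2 × 5^2 = 50.
Divide numerator and denominator by 50: 300/1150 = 6/23.

6/23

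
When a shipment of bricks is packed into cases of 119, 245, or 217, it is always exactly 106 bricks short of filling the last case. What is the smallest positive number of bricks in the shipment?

129009

Being 106 short of a full case of size k means N ≡ −106 (mod k), i.e. N + 106 is a multiple of each size.
119 = 7 × 17
245 = 5 × 7^2
217 = 7 × 31
LCM(119, 245, 217) = 5 × 7^2 × 17 × 31 = 129115.
Smallest positive N is 129115 − 106 = 129009.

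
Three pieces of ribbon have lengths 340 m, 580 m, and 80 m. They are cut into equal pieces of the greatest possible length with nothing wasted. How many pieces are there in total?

Piece length = gcd(340, 580, 80).
340 = 2^2 × 5 × 17
580 = 2^2 × 5 × 29
80 = 2^4 × 5
gcd(340, 580, 80) = 2^2 × 5 = 20.
Total pieces = 340/20 + 580/20 + 80/20 = 17 + 29 + 4 = 50.

50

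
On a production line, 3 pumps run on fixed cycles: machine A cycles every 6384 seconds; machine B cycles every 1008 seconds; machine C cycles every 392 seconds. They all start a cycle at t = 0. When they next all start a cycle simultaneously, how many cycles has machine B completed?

The first common completion time is the LCM of the periods.
6384 = 2^4 × 3 × 7 × 19
1008 = 2^4 × 3^2 × 7
392 = 2^3 × 7^2
LCM(6384, 1008, 392) = 2^4 × 3^2 × 7^2 × 19 = 134064.
Cycles for period 1008: 134064 / 1008 = 133.

133 cycles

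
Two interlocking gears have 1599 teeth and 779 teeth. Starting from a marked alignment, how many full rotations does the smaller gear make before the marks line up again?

All finish a whole number of cycles simultaneously at t = LCM of the periods.
1599 = 3 × 13 × 41
779 = 19 × 41
LCM(1599, 779) = 3 × 13 × 19 × 41 = 30381.
Rotations for period 779: 30381 / 779 = 39.

39 rotations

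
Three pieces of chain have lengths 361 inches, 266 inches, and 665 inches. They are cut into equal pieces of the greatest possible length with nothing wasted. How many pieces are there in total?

Piece length = gcd(361, 266, 665).
361 = 19^2
266 = 2 × 7 × 19
665 = 5 × 7 × 19
gcd(361, 266, 665) = 19.
Total pieces = 361/19 + 266/19 + 665/19 = 19 + 14 + 35 = 68.

68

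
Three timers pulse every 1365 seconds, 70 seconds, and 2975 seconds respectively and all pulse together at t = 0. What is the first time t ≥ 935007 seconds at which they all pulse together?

Joint pulses occur at multiples of LCM(1365, 70, 2975).
1365 = 3 × 5 × 7 × 13
70 = 2 × 5 × 7
2975 = 5^2 × 7 × 17
LCM(1365, 70, 2975) = 2 × 3 × 5^2 × 7 × 13 × 17 = 232050.
Smallest multiple of 232050 that is ≥ 935007: ⌈935007/232050⌉ × 232050 = 5 × 232050 = 1160250.

1160250 seconds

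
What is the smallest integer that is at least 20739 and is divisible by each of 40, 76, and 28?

The integer must be a common multiple of 40, 76, and 28, so a multiple of their LCM.
40 = 2^3 × 5
76 = 2^2 × 19
28 = 2^2 × 7
LCM(40, 76, 28) = 2^3 × 5 × 7 × 19 = 5320.
Smallest multiple of 5320 that is ≥ 20739: ⌈20739/5320⌉ × 5320 = 4 × 5320 = 21280.

21280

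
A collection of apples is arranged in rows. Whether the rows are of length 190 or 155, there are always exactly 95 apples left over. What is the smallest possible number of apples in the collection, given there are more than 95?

5985

N − 95 must be a common multiple of 190 and 155.
190 = 2 × 5 × 19
155 = 5 × 31
LCM(190, 155) = 2 × 5 × 19 × 31 = 5890.
Smallest N > 95 is LCM + 95 = 5890 + 95 = 5985.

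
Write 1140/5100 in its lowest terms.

1140 = 2^2 × 3 × 5 × 19
5100 = 2^2 × 3 × 5^2 × 17
gcd(1140, 5100) = 2^2 × 3 × 5 = 60.
Divide numerator and denominator by 60: 1140/5100 = 19/85.

19/85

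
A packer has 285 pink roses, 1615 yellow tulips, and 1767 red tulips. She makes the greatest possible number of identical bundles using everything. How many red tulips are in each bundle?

Number of bundles = gcd(285, 1615, 1767).
285 = 3 × 5 × 19
1615 = 5 × 17 × 19
1767 = 3 × 19 × 31
gcd(285, 1615, 1767) = 19.
red tulips per bundle = 1767 / 19 = 93.

93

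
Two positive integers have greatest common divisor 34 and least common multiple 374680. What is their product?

12739120

For any two positive integers, gcd × lcm = product = 34 × 374680 = 12739120.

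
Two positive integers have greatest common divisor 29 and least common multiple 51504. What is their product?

For any two positive integers, gcd × lcm = product = 29 × 51504 = 1493616.

1493616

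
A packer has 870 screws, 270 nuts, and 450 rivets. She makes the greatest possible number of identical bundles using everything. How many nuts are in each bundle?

9

Number of bundles = gcd(870, 270, 450).
870 = 2 × 3 × 5 × 29
270 = 2 × 3^3 × 5
450 = 2 × 3^2 × 5^2
gcd(870, 270, 450) = 2 × 3 × 5 = 30.
nuts per bundle = 270 / 30 = 9.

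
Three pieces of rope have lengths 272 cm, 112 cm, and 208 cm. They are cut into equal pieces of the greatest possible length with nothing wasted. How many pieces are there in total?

37

Piece length = gcd(272, 112, 208).
272 = 2^4 × 17
112 = 2^4 × 7
208 = 2^4 × 13
gcd(272, 112, 208) = 2^4 = 16.
Total pieces = 272/16 + 112/16 + 208/16 = 17 + 7 + 13 = 37.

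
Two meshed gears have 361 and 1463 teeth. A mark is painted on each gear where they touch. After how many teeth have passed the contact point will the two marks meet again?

They coincide at every common multiple of the periods; the first is the LCM.
361 = 19^2
1463 = 7 × 11 × 19
LCM(361, 1463) = 7 × 11 × 19^2 = 27797.

27797 teeth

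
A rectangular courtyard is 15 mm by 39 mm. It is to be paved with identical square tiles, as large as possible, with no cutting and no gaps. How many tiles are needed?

Tile side = gcd(15, 39).
15 = 3 × 5
39 = 3 × 13
gcd(15, 39) = 3.
Tiles: (15/3) × (39/3) = 5 × 13 = 65.

65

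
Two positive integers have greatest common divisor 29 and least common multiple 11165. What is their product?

For any two positive integers, gcd × lcm = product = 29 × 11165 = 323785.

323785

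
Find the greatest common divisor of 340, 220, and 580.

20

340 = 2^2 × 5 × 17
220 = 2^2 × 5 × 11
580 = 2^2 × 5 × 29
gcd(340, 220, 580) = 2^2 × 5 = 20.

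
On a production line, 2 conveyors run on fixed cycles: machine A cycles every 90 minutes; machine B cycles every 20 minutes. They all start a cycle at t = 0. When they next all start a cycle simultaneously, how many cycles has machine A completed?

All finish a whole number of cycles simultaneously at t = LCM of the periods.
90 = 2 × 3^2 × 5
20 = 2^2 × 5
LCM(90, 20) = 2^2 × 3^2 × 5 = 180.
Cycles for period 90: 180 / 90 = 2.

2 cycles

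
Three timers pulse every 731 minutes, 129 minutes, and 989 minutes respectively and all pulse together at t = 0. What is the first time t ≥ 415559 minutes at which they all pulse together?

Joint pulses occur at multiples of LCM(731, 129, 989).
731 = 17 × 43
129 = 3 × 43
989 = 23 × 43
LCM(731, 129, 989) = 3 × 17 × 23 × 43 = 50439.
Smallest multiple of 50439 that is ≥ 415559: ⌈415559/50439⌉ × 50439 = 9 × 50439 = 453951.

453951 minutes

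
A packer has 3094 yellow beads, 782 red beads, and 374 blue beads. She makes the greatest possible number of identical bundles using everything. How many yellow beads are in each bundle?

91

Number of bundles = gcd(3094, 782, 374).
3094 = 2 × 7 × 13 × 17
782 = 2 × 17 × 23
374 = 2 × 11 × 17
gcd(3094, 782, 374) = 2 × 17 = 34.
yellow beads per bundle = 3094 / 34 = 91.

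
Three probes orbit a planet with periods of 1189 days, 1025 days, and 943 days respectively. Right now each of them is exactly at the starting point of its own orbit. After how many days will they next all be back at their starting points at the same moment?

The first simultaneous occurrence is after LCM of the individual periods.
1189 = 29 × 41
1025 = 5^2 × 41
943 = 23 × 41
LCM(1189, 1025, 943) = 5^2 × 23 × 29 × 41 = 683675.

683675 days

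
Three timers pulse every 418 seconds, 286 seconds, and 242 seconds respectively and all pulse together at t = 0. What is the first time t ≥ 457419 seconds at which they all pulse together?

478192 seconds

Joint pulses occur at multiples of LCM(418, 286, 242).
418 = 2 × 11 × 19
286 = 2 × 11 × 13
242 = 2 × 11^2
LCM(418, 286, 242) = 2 × 11^2 × 13 × 19 = 59774.
Smallest multiple of 59774 that is ≥ 457419: ⌈457419/59774⌉ × 59774 = 8 × 59774 = 478192.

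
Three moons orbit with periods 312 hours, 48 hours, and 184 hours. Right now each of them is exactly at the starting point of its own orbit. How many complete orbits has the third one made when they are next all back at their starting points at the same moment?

78 orbits

The first common completion time is the LCM of the periods.
312 = 2^3 × 3 × 13
48 = 2^4 × 3
184 = 2^3 × 23
LCM(312, 48, 184) = 2^4 × 3 × 13 × 23 = 14352.
Orbits for period 184: 14352 / 184 = 78.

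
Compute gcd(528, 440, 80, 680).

8

528 = 2^4 × 3 × 11
440 = 2^3 × 5 × 11
80 = 2^4 × 5
680 = 2^3 × 5 × 17
gcd(528, 440, 80, 680) = 2^3 = 8.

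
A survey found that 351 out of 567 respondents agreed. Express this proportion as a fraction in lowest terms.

351 = 3^3 × 13
567 = 3^4 × 7
gcd(351, 567) = 3^3 = 27.
Divide numerator and denominator by 27: 351/567 = 13/21.

13/21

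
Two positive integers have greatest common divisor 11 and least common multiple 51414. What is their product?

565554

For any two positive integers, gcd × lcm = product = 11 × 51414 = 565554.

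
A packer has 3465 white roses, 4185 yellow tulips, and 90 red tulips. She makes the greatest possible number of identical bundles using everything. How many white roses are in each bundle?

77

Number of bundles = gcd(3465, 4185, 90).
3465 = 3^2 × 5 × 7 × 11
4185 = 3^3 × 5 × 31
90 = 2 × 3^2 × 5
gcd(3465, 4185, 90) = 3^2 × 5 = 45.
white roses per bundle = 3465 / 45 = 77.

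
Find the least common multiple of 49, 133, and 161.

49 = 7^2
133 = 7 × 19
161 = 7 × 23
LCM(49, 133, 161) = 7^2 × 19 × 23 = 21413.

21413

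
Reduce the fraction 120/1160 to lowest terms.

3/29

120 = 2^3 × 3 × 5
1160 = 2^3 × 5 × 29
gcd(120, 1160) = 2^3 × 5 = 40.
Divide numerator and denominator by 40: 120/1160 = 3/29.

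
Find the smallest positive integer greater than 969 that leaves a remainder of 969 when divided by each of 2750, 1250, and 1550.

427219

N − 969 must be a common multiple of 2750, 1250, and 1550.
2750 = 2 × 5^3 × 11
1250 = 2 × 5^4
1550 = 2 × 5^2 × 31
LCM(2750, 1250, 1550) = 2 × 5^4 × 11 × 31 = 426250.
Smallest N > 969 is LCM + 969 = 426250 + 969 = 427219.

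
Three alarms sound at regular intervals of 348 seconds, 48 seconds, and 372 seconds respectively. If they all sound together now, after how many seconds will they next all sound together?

43152 seconds

We need the least common multiple of the intervals.
348 = 2^2 × 3 × 29
48 = 2^4 × 3
372 = 2^2 × 3 × 31
LCM(348, 48, 372) = 2^4 × 3 × 29 × 31 = 43152.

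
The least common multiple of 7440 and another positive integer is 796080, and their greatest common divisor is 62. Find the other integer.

gcd × lcm = product of the two integers, so the other integer is (62 × 796080) / 7440 = 6634.

6634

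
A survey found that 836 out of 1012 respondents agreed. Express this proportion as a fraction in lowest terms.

836 = 2^2 × 11 × 19
1012 = 2^2 × 11 × 23
gcd(836, 1012) = 2^2 × 11 = 44.
Divide numerator and denominator by 44: 836/1012 = 19/23.

19/23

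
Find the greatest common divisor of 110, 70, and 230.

10

110 = 2 × 5 × 11
70 = 2 × 5 × 7
230 = 2 × 5 × 23
gcd(110, 70, 230) = 2 × 5 = 10.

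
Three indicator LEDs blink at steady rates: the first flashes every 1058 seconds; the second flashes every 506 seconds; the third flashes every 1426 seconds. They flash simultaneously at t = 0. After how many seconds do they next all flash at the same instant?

360778 seconds

They coincide at every common multiple of the periods; the first is the LCM.
1058 = 2 × 23^2
506 = 2 × 11 × 23
1426 = 2 × 23 × 31
LCM(1058, 506, 1426) = 2 × 11 × 23^2 × 31 = 360778.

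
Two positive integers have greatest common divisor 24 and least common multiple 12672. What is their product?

For any two positive integers, gcd × lcm = product = 24 × 12672 = 304128.

304128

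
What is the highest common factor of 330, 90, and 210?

30

330 = 2 × 3 × 5 × 11
90 = 2 × 3^2 × 5
210 = 2 × 3 × 5 × 7
gcd(330, 90, 210) = 2 × 3 × 5 = 30.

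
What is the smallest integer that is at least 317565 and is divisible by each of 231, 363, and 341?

The integer must be a common multiple of 231, 363, and 341, so a multiple of their LCM.
231 = 3 × 7 × 11
363 = 3 × 11^2
341 = 11 × 31
LCM(231, 363, 341) = 3 × 7 × 11^2 × 31 = 78771.
Smallest multiple of 78771 that is ≥ 317565: ⌈317565/78771⌉ × 78771 = 5 × 78771 = 393855.

393855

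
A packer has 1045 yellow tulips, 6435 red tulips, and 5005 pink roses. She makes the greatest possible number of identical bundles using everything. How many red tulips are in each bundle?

Number of bundles = gcd(1045, 6435, 5005).
1045 = 5 × 11 × 19
6435 = 3^2 × 5 × 11 × 13
5005 = 5 × 7 × 11 × 13
gcd(1045, 6435, 5005) = 5 × 11 = 55.
red tulips per bundle = 6435 / 55 = 117.

117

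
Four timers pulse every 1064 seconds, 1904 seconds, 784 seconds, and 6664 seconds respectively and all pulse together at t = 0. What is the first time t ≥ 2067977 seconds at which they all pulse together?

2279088 seconds

Joint pulses occur at multiples of LCM(1064, 1904, 784, 6664).
1064 = 2^3 × 7 × 19
1904 = 2^4 × 7 × 17
784 = 2^4 × 7^2
6664 = 2^3 × 7^2 × 17
LCM(1064, 1904, 784, 6664) = 2^4 × 7^2 × 17 × 19 = 253232.
Smallest multiple of 253232 that is ≥ 2067977: ⌈2067977/253232⌉ × 253232 = 9 × 253232 = 2279088.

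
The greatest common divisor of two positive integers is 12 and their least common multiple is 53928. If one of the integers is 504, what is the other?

1284

For two integers, gcd × lcm = product, so the other is (12 × 53928) / 504 = 647136 / 504 = 1284.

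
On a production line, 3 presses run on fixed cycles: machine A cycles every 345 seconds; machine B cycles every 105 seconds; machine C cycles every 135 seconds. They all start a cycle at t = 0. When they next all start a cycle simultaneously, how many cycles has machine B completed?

They are all back at their starting positions together after one LCM of the periods.
345 = 3 × 5 × 23
105 = 3 × 5 × 7
135 = 3^3 × 5
LCM(345, 105, 135) = 3^3 × 5 × 7 × 23 = 21735.
Cycles for period 105: 21735 / 105 = 207.

207 cycles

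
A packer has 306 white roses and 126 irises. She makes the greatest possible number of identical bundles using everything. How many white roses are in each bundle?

17

Number of bundles = gcd(306, 126).
306 = 2 × 3^2 × 17
126 = 2 × 3^2 × 7
gcd(306, 126) = 2 × 3^2 = 18.
white roses per bundle = 306 / 18 = 17.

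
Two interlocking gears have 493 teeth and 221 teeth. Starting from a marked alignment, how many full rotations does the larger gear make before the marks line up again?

All finish a whole number of cycles simultaneously at t = LCM of the periods.
493 = 17 × 29
221 = 13 × 17
LCM(493, 221) = 13 × 17 × 29 = 6409.
Rotations for period 493: 6409 / 493 = 13.

13 rotations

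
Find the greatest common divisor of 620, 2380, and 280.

620 = 2^2 × 5 × 31
2380 = 2^2 × 5 × 7 × 17
280 = 2^3 × 5 × 7
gcd(620, 2380, 280) = 2^2 × 5 = 20.

20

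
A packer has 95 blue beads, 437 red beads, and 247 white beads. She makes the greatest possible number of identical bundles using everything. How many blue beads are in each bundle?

5

Number of bundles = gcd(95, 437, 247).
95 = 5 × 19
437 = 19 × 23
247 = 13 × 19
gcd(95, 437, 247) = 19.
blue beads per bundle = 95 / 19 = 5.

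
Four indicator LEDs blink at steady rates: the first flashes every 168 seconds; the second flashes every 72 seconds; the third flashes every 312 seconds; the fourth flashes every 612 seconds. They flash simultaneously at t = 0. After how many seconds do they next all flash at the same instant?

The first simultaneous occurrence is after LCM of the individual periods.
168 = 2^3 × 3 × 7
72 = 2^3 × 3^2
312 = 2^3 × 3 × 13
612 = 2^2 × 3^2 × 17
LCM(168, 72, 312, 612) = 2^3 × 3^2 × 7 × 13 × 17 = 111384.

111384 seconds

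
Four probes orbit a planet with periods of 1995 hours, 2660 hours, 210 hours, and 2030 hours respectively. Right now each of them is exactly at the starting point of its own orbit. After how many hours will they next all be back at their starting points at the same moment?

231420 hours

We need the least common multiple of the intervals.
1995 = 3 × 5 × 7 × 19
2660 = 2^2 × 5 × 7 × 19
210 = 2 × 3 × 5 × 7
2030 = 2 × 5 × 7 × 29
LCM(1995, 2660, 210, 2030) = 2^2 × 3 × 5 × 7 × 19 × 29 = 231420.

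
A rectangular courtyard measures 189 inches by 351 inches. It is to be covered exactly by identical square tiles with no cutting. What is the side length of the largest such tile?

The tile side must divide both 189 and 351, so the largest is their gcd.
189 = 3^3 × 7
351 = 3^3 × 13
gcd(189, 351) = 3^3 = 27.

27 inches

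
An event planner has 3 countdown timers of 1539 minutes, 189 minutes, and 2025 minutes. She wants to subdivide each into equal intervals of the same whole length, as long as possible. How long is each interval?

The interval must divide each timer length; the longest such is the gcd.
1539 = 3^4 × 19
189 = 3^3 × 7
2025 = 3^4 × 5^2
gcd(1539, 189, 2025) = 3^3 = 27.

27 minutes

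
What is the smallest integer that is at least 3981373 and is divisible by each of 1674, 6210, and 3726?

The integer must be a common multiple of 1674, 6210, and 3726, so a multiple of their LCM.
1674 = 2 × 3^3 × 31
6210 = 2 × 3^3 × 5 × 23
3726 = 2 × 3^4 × 23
LCM(1674, 6210, 3726) = 2 × 3^4 × 5 × 23 × 31 = 577530.
Smallest multiple of 577530 that is ≥ 3981373: ⌈3981373/577530⌉ × 577530 = 7 × 577530 = 4042710.

4042710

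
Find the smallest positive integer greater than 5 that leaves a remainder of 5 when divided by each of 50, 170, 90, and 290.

221855

N − 5 must be a common multiple of 50, 170, 90, and 290.
50 = 2 × 5^2
170 = 2 × 5 × 17
90 = 2 × 3^2 × 5
290 = 2 × 5 × 29
LCM(50, 170, 90, 290) = 2 × 3^2 × 5^2 × 17 × 29 = 221850.
Smallest N > 5 is LCM + 5 = 221850 + 5 = 221855.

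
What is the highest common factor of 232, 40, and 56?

232 = 2^3 × 29
40 = 2^3 × 5
56 = 2^3 × 7
gcd(232, 40, 56) = 2^3 = 8.

8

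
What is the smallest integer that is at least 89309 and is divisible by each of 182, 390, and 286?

90090

The integer must be a common multiple of 182, 390, and 286, so a multiple of their LCM.
182 = 2 × 7 × 13
390 = 2 × 3 × 5 × 13
286 = 2 × 11 × 13
LCM(182, 390, 286) = 2 × 3 × 5 × 7 × 11 × 13 = 30030.
Smallest multiple of 30030 that is ≥ 89309: ⌈89309/30030⌉ × 30030 = 3 × 30030 = 90090.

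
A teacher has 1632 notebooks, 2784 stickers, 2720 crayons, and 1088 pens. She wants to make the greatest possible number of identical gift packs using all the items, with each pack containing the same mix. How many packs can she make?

32 packs

The pack count must divide each quantity, so the greatest is gcd(1632, 2784, 2720, 1088).
1632 = 2^5 × 3 × 17
2784 = 2^5 × 3 × 29
2720 = 2^5 × 5 × 17
1088 = 2^6 × 17
gcd(1632, 2784, 2720, 1088) = 2^5 = 32.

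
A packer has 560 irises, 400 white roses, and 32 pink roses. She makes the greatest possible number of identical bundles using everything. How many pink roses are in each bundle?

Number of bundles = gcd(560, 400, 32).
560 = 2^4 × 5 × 7
400 = 2^4 × 5^2
32 = 2^5
gcd(560, 400, 32) = 2^4 = 16.
pink roses per bundle = 32 / 16 = 2.

2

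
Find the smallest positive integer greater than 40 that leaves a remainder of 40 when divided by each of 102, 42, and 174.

N − 40 must be a common multiple of 102, 42, and 174.
102 = 2 × 3 × 17
42 = 2 × 3 × 7
174 = 2 × 3 × 29
LCM(102, 42, 174) = 2 × 3 × 7 × 17 × 29 = 20706.
Smallest N > 40 is LCM + 40 = 20706 + 40 = 20746.

20746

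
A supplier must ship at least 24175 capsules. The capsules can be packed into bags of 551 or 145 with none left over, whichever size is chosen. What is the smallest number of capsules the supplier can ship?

24795

The number of capsules must be a common multiple of 551 and 145, so a multiple of their LCM.
551 = 19 × 29
145 = 5 × 29
LCM(551, 145) = 5 × 19 × 29 = 2755.
Smallest multiple of 2755 that is ≥ 24175: ⌈24175/2755⌉ × 2755 = 9 × 2755 = 24795.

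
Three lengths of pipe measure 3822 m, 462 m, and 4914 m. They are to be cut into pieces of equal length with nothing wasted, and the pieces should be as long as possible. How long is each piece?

Each piece length must divide every original length, so the longest possible is gcd(3822, 462, 4914).
3822 = 2 × 3 × 7^2 × 13
462 = 2 × 3 × 7 × 11
4914 = 2 × 3^3 × 7 × 13
gcd(3822, 462, 4914) = 2 × 3 × 7 = 42.

42 m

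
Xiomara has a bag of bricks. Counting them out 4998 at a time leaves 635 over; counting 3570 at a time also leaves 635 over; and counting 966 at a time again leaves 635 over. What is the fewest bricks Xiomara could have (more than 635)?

575405

N − 635 must be a common multiple of 4998, 3570, and 966.
4998 = 2 × 3 × 7^2 × 17
3570 = 2 × 3 × 5 × 7 × 17
966 = 2 × 3 × 7 × 23
LCM(4998, 3570, 966) = 2 × 3 × 5 × 7^2 × 17 × 23 = 574770.
Smallest N > 635 is LCM + 635 = 574770 + 635 = 575405.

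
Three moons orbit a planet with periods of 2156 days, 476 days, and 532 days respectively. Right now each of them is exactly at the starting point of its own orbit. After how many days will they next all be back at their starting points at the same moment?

They coincide at every common multiple of the periods; the first is the LCM.
2156 = 2^2 × 7^2 × 11
476 = 2^2 × 7 × 17
532 = 2^2 × 7 × 19
LCM(2156, 476, 532) = 2^2 × 7^2 × 11 × 17 × 19 = 696388.

696388 days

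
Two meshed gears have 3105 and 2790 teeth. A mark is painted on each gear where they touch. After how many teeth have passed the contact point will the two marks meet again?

192510 teeth

The first simultaneous occurrence is after LCM of the individual periods.
3105 = 3^3 × 5 × 23
2790 = 2 × 3^2 × 5 × 31
LCM(3105, 2790) = 2 × 3^3 × 5 × 23 × 31 = 192510.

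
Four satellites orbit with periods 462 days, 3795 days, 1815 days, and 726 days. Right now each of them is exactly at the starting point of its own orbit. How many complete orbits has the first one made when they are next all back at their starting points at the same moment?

1265 orbits

The first common completion time is the LCM of the periods.
462 = 2 × 3 × 7 × 11
3795 = 3 × 5 × 11 × 23
1815 = 3 × 5 × 11^2
726 = 2 × 3 × 11^2
LCM(462, 3795, 1815, 726) = 2 × 3 × 5 × 7 × 11^2 × 23 = 584430.
Orbits for period 462: 584430 / 462 = 1265.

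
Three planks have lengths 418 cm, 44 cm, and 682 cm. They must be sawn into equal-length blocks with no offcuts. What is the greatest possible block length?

22 cm

The block length must divide every plank, so the greatest is gcd(418, 44, 682).
418 = 2 × 11 × 19
44 = 2^2 × 11
682 = 2 × 11 × 31
gcd(418, 44, 682) = 2 × 11 = 22.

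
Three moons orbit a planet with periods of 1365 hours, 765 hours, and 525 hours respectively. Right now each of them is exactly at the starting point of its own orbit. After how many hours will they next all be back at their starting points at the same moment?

348075 hours

They coincide at every common multiple of the periods; the first is the LCM.
1365 = 3 × 5 × 7 × 13
765 = 3^2 × 5 × 17
525 = 3 × 5^2 × 7
LCM(1365, 765, 525) = 3^2 × 5^2 × 7 × 13 × 17 = 348075.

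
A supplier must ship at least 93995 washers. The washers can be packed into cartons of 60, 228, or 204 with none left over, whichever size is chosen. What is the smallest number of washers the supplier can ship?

The number of washers must be a common multiple of 60, 228, and 204, so a multiple of their LCM.
60 = 2^2 × 3 × 5
228 = 2^2 × 3 × 19
204 = 2^2 × 3 × 17
LCM(60, 228, 204) = 2^2 × 3 × 5 × 17 × 19 = 19380.
Smallest multiple of 19380 that is ≥ 93995: ⌈93995/19380⌉ × 19380 = 5 × 19380 = 96900.

96900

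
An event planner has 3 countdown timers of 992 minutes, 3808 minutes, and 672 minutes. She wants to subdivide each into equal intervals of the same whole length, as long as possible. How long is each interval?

32 minutes

The interval must divide each timer length; the longest such is the gcd.
992 = 2^5 × 31
3808 = 2^5 × 7 × 17
672 = 2^5 × 3 × 7
gcd(992, 3808, 672) = 2^5 = 32.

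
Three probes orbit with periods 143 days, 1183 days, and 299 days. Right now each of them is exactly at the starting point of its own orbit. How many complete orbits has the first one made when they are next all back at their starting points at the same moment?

2093 orbits

They are all back at their starting positions together after one LCM of the periods.
143 = 11 × 13
1183 = 7 × 13^2
299 = 13 × 23
LCM(143, 1183, 299) = 7 × 11 × 13^2 × 23 = 299299.
Orbits for period 143: 299299 / 143 = 2093.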